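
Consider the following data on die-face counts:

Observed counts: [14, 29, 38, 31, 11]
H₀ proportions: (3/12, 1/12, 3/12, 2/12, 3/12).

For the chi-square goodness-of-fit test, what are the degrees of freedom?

degrees of freedom = 4

df = k − 1 = 5 − 1 = 4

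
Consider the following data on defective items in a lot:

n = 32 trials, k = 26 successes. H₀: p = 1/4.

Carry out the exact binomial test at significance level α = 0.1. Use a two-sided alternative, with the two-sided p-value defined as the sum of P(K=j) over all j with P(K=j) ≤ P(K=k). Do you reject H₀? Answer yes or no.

reject H₀: yes

Exact binomial: n=32, k=26, p₀=1/4=0.2500
P(X=j) = C(n,j)·p₀^j·(1−p₀)^(n−j); p = Σ P(X=j) over j with P(X=j) ≤ P(X=26)
p-value (two-sided) = 0.00000
At α=0.1: p < α → reject H₀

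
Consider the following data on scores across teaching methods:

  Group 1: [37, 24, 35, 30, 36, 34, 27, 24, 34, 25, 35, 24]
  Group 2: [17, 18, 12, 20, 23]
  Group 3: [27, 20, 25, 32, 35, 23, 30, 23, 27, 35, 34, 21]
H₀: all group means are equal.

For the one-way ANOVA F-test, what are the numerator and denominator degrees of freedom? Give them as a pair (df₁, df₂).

degrees of freedom = [2, 26]

k = 3 groups, N = 29 total
df = (k−1, N−k) = (3−1, 29−3) = (2, 26)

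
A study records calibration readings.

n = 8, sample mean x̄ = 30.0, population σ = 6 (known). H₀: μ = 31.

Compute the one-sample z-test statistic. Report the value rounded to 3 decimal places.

test statistic = -0.471

SE = σ/√n = 6/√8 = 2.1213
z = (x̄−μ₀)/SE = (30.0−31)/2.1213 = -0.4714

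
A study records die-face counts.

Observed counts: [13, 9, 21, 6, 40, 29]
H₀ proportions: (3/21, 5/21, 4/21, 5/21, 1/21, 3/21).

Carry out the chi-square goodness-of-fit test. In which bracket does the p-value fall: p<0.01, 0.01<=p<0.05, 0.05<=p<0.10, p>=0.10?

n = 118; E_i = n·p_i = [16.86, 28.10, 22.48, 28.10, 5.62, 16.86]
χ² = (13−16.86)²/16.86 + (9−28.10)²/28.10 + (21−22.48)²/22.48 + (6−28.10)²/28.10 + (40−5.62)²/5.62 + (29−16.86)²/16.86 = 250.4462
df = 5
p-value (upper-tail) = 0.00000
→ bracket: p<0.01

p-value bracket: p<0.01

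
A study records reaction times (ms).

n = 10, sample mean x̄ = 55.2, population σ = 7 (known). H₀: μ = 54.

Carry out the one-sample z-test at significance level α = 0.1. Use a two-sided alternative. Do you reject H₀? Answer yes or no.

SE = σ/√n = 7/√10 = 2.2136
z = (x̄−μ₀)/SE = (55.2−54)/2.2136 = 0.5421
p-value (two-sided) = 0.58775
At α=0.1: p ≥ α → fail to reject H₀

reject H₀: no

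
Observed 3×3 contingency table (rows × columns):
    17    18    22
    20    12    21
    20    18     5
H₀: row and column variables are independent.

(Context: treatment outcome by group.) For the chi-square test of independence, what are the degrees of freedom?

degrees of freedom = 4

df = (r−1)(c−1) = (3−1)·(3−1) = 4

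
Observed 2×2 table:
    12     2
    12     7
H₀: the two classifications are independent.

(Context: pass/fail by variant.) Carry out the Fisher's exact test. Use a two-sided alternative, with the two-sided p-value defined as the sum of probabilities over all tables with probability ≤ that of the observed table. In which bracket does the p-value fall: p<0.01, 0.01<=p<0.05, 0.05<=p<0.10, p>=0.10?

p-value bracket: p>=0.10

Margins: r₁=14, r₂=19, c₁=24, c₂=9, n=33
p_obs = C(14,12)·C(19,12)/C(33,24); sum pmf over tables with pmf ≤ p_obs
p-value (two-sided) = 0.24092
→ bracket: p>=0.10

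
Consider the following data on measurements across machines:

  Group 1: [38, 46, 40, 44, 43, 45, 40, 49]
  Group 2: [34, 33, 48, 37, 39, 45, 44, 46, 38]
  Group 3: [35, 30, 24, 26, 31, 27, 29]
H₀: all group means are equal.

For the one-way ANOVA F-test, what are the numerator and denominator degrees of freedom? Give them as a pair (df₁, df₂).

k = 3 groups, N = 24 total
df = (k−1, N−k) = (3−1, 24−3) = (2, 21)

degrees of freedom = [2, 21]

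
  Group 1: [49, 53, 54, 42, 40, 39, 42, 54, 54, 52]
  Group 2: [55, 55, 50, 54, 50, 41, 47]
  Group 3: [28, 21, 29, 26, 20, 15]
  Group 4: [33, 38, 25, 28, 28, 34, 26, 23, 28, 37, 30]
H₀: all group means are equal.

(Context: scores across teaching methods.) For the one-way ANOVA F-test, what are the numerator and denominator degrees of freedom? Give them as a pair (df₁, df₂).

k = 4 groups, N = 34 total
df = (k−1, N−k) = (4−1, 34−4) = (3, 30)

degrees of freedom = [3, 30]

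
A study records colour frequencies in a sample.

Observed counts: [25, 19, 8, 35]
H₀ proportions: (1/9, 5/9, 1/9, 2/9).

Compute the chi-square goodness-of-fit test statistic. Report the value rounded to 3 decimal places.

n = 87; E_i = n·p_i = [9.67, 48.33, 9.67, 19.33]
χ² = (25−9.67)²/9.67 + (19−48.33)²/48.33 + (8−9.67)²/9.67 + (35−19.33)²/19.33 = 55.1069
df = 3

test statistic = 55.107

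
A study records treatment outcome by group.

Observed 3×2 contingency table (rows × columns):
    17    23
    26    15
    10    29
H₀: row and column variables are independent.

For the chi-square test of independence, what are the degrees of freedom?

degrees of freedom = 2

df = (r−1)(c−1) = (3−1)·(2−1) = 2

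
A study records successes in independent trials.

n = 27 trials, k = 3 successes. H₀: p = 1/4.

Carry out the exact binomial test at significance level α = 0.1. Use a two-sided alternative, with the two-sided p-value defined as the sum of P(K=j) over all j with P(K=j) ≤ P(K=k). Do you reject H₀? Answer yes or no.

reject H₀: no

Exact binomial: n=27, k=3, p₀=1/4=0.2500
P(X=j) = C(n,j)·p₀^j·(1−p₀)^(n−j); p = Σ P(X=j) over j with P(X=j) ≤ P(X=3)
p-value (two-sided) = 0.11938
At α=0.1: p ≥ α → fail to reject H₀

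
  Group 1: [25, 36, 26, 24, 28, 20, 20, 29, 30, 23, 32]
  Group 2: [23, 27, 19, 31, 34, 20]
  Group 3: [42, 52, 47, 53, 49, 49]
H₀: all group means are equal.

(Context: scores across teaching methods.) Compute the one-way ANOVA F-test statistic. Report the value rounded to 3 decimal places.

test statistic = 43.836

Group means [26.64, 25.67, 48.67], grand mean 32.130
SSB = Σnᵢ(x̄ᵢ−x̄)² = 2223.397; SSW = ΣΣ(x−x̄ᵢ)² = 507.212
MSB = 2223.397/2 = 1111.6983; MSW = 507.212/20 = 25.3606
F = MSB/MSW = 43.8356
df = (2, 20)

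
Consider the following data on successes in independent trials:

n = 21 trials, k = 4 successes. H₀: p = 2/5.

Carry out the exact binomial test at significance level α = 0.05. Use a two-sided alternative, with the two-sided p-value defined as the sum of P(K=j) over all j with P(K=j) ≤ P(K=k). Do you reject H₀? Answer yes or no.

Exact binomial: n=21, k=4, p₀=2/5=0.4000
P(X=j) = C(n,j)·p₀^j·(1−p₀)^(n−j); p = Σ P(X=j) over j with P(X=j) ≤ P(X=4)
p-value (two-sided) = 0.07218
At α=0.05: p ≥ α → fail to reject H₀

reject H₀: no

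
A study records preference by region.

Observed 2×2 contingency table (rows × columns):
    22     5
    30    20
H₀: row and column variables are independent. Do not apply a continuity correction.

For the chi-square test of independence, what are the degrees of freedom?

df = (r−1)(c−1) = (2−1)·(2−1) = 1

degrees of freedom = 1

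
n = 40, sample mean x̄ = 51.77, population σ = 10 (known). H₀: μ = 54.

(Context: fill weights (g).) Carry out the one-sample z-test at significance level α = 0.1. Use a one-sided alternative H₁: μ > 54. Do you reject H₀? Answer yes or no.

SE = σ/√n = 10/√40 = 1.5811
z = (x̄−μ₀)/SE = (51.77−54)/1.5811 = -1.4104
p-value (one-sided, H₁ greater) = 0.92079
At α=0.1: p ≥ α → fail to reject H₀

reject H₀: no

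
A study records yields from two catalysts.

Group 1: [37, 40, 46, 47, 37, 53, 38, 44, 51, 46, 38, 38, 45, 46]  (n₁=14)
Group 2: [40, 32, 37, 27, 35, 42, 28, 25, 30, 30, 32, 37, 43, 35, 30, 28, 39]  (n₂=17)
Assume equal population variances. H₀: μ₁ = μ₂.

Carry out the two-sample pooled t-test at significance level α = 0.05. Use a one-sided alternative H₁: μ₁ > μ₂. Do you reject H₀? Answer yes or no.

reject H₀: yes

x̄₁=43.286, s₁=5.312, n₁=14
x̄₂=33.529, s₂=5.479, n₂=17
s_p² = [13·5.312² + 16·5.479²]/29 = 29.2101
SE = √(s_p²·(1/14+1/17)) = 1.9506
t = (43.286−33.529)/1.9506 = 5.0018
df = 29
p-value (one-sided, H₁ greater) = 0.00001
At α=0.05: p < α → reject H₀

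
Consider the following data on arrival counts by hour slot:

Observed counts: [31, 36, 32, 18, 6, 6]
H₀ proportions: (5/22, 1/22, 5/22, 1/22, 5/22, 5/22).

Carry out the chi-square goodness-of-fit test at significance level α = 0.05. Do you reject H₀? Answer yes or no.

n = 129; E_i = n·p_i = [29.32, 5.86, 29.32, 5.86, 29.32, 29.32]
χ² = (31−29.32)²/29.32 + (36−5.86)²/5.86 + (32−29.32)²/29.32 + (18−5.86)²/5.86 + (6−29.32)²/29.32 + (6−29.32)²/29.32 = 217.4403
df = 5
p-value (upper-tail) = 0.00000
At α=0.05: p < α → reject H₀

reject H₀: yes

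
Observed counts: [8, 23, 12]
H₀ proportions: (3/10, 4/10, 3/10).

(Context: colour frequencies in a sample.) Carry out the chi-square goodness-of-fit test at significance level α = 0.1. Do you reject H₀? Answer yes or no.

n = 43; E_i = n·p_i = [12.90, 17.20, 12.90]
χ² = (8−12.90)²/12.90 + (23−17.20)²/17.20 + (12−12.90)²/12.90 = 3.8798
df = 2
p-value (upper-tail) = 0.14372
At α=0.1: p ≥ α → fail to reject H₀

reject H₀: no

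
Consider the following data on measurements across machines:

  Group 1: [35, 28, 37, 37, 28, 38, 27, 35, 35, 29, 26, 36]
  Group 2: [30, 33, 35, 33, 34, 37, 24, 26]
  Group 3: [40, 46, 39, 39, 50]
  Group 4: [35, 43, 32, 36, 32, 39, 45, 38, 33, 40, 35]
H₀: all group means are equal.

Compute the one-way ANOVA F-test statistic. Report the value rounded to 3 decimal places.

test statistic = 8.442

Group means [32.58, 31.50, 42.80, 37.09], grand mean 35.139
SSB = Σnᵢ(x̄ᵢ−x̄)² = 519.680; SSW = ΣΣ(x−x̄ᵢ)² = 656.626
MSB = 519.680/3 = 173.2266; MSW = 656.626/32 = 20.5196
F = MSB/MSW = 8.4420
df = (3, 32)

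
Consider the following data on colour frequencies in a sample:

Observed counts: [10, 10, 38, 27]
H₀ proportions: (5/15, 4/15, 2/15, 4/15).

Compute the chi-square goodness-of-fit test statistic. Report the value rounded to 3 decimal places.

n = 85; E_i = n·p_i = [28.33, 22.67, 11.33, 22.67]
χ² = (10−28.33)²/28.33 + (10−22.67)²/22.67 + (38−11.33)²/11.33 + (27−22.67)²/22.67 = 82.5147
df = 3

test statistic = 82.515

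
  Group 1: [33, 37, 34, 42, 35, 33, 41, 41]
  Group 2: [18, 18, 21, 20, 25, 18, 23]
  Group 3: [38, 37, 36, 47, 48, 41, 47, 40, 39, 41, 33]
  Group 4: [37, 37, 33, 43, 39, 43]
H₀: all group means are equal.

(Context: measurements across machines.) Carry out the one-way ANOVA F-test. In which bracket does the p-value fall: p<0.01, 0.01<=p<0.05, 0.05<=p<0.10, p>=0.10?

p-value bracket: p<0.01

Group means [37.00, 20.43, 40.64, 38.67], grand mean 34.938
SSB = Σnᵢ(x̄ᵢ−x̄)² = 1948.282; SSW = ΣΣ(x−x̄ᵢ)² = 461.593
MSB = 1948.282/3 = 649.4273; MSW = 461.593/28 = 16.4855
F = MSB/MSW = 39.3939
df = (3, 28)
p-value (upper-tail) = 0.00000
→ bracket: p<0.01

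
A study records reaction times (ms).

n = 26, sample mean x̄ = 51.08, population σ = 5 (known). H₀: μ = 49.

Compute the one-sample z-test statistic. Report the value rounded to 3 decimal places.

test statistic = 2.121

SE = σ/√n = 5/√26 = 0.9806
z = (x̄−μ₀)/SE = (51.08−49)/0.9806 = 2.1212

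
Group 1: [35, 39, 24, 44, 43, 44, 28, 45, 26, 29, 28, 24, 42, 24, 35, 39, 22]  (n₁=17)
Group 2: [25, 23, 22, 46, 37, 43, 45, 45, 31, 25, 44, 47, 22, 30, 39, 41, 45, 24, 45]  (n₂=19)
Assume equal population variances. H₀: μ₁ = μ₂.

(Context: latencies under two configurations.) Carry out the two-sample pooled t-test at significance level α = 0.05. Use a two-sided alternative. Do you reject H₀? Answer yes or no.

x̄₁=33.588, s₁=8.367, n₁=17
x̄₂=35.737, s₂=9.717, n₂=19
s_p² = [16·8.367² + 18·9.717²]/34 = 82.9353
SE = √(s_p²·(1/17+1/19)) = 3.0403
t = (33.588−35.737)/3.0403 = -0.7067
df = 34
p-value (two-sided) = 0.48457
At α=0.05: p ≥ α → fail to reject H₀

reject H₀: no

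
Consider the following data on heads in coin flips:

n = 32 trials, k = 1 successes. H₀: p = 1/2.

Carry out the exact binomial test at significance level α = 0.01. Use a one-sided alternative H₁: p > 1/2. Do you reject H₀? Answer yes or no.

reject H₀: no

Exact binomial: n=32, k=1, p₀=1/2=0.5000
P(X≥1) from Σ C(n,i)·p₀^i·(1−p₀)^(n−i)
p-value (one-sided, H₁ greater) = 1.00000
At α=0.01: p ≥ α → fail to reject H₀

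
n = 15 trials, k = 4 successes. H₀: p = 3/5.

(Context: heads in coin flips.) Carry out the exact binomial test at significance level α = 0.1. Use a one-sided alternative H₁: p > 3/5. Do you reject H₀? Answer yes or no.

reject H₀: no

Exact binomial: n=15, k=4, p₀=3/5=0.6000
P(X≥4) from Σ C(n,i)·p₀^i·(1−p₀)^(n−i)
p-value (one-sided, H₁ greater) = 0.99807
At α=0.1: p ≥ α → fail to reject H₀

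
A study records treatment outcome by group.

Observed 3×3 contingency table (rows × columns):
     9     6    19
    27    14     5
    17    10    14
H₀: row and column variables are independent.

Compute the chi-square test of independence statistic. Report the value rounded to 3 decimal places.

Row totals [34, 46, 41], col totals [53, 30, 38], n=121
χ² = (9−14.89)²/14.89 + (6−8.43)²/8.43 + (19−10.68)²/10.68 + (27−20.15)²/20.15 + (14−11.40)²/11.40 + (5−14.45)²/14.45 + (17−17.96)²/17.96 + (10−10.17)²/10.17 + (14−12.88)²/12.88 = 18.7673
df = 4

test statistic = 18.767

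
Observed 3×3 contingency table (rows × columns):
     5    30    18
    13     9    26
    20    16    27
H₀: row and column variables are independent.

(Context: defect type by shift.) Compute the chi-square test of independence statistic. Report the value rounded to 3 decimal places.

Row totals [53, 48, 63], col totals [38, 55, 71], n=164
χ² = (5−12.28)²/12.28 + (30−17.77)²/17.77 + (18−22.95)²/22.95 + (13−11.12)²/11.12 + (9−16.10)²/16.10 + (26−20.78)²/20.78 + (20−14.60)²/14.60 + (16−21.13)²/21.13 + (27−27.27)²/27.27 = 21.7954
df = 4

test statistic = 21.795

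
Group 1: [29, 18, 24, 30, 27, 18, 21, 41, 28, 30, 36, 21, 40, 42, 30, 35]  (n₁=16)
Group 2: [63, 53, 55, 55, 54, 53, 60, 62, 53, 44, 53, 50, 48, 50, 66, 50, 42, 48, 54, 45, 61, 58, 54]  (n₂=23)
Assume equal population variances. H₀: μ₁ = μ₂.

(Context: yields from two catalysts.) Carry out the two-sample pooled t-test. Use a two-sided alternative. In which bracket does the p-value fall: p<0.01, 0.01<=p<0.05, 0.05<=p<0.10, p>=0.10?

p-value bracket: p<0.01

x̄₁=29.375, s₁=7.830, n₁=16
x̄₂=53.522, s₂=6.163, n₂=23
s_p² = [15·7.830² + 22·6.163²]/37 = 47.4457
SE = √(s_p²·(1/16+1/23)) = 2.2424
t = (29.375−53.522)/2.2424 = -10.7684
df = 37
p-value (two-sided) = 0.00000
→ bracket: p<0.01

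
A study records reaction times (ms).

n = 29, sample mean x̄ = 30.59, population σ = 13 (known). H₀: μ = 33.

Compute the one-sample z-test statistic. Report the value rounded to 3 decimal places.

SE = σ/√n = 13/√29 = 2.4140
z = (x̄−μ₀)/SE = (30.59−33)/2.4140 = -0.9983

test statistic = -0.998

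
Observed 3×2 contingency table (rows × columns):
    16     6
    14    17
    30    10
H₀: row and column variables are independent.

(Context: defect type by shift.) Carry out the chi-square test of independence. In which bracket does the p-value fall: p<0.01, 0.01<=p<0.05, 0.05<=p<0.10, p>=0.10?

p-value bracket: 0.01<=p<0.05

Row totals [22, 31, 40], col totals [60, 33], n=93
χ² = (16−14.19)²/14.19 + (6−7.81)²/7.81 + (14−20.00)²/20.00 + (17−11.00)²/11.00 + (30−25.81)²/25.81 + (10−14.19)²/14.19 = 7.6411
df = 2
p-value (upper-tail) = 0.02192
→ bracket: 0.01<=p<0.05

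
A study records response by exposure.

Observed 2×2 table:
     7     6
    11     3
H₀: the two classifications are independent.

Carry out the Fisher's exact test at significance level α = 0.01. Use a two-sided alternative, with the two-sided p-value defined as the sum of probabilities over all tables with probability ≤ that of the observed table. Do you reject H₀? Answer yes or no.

Margins: r₁=13, r₂=14, c₁=18, c₂=9, n=27
p_obs = C(13,7)·C(14,11)/C(27,18); sum pmf over tables with pmf ≤ p_obs
p-value (two-sided) = 0.23646
At α=0.01: p ≥ α → fail to reject H₀

reject H₀: no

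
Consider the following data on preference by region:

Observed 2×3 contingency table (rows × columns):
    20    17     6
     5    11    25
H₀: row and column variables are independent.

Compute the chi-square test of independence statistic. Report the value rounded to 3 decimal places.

Row totals [43, 41], col totals [25, 28, 31], n=84
χ² = (20−12.80)²/12.80 + (17−14.33)²/14.33 + (6−15.87)²/15.87 + (5−12.20)²/12.20 + (11−13.67)²/13.67 + (25−15.13)²/15.13 = 21.8957
df = 2

test statistic = 21.896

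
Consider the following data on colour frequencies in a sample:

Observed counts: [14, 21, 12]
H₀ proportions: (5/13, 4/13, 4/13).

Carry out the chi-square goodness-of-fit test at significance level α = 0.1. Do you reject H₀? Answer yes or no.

n = 47; E_i = n·p_i = [18.08, 14.46, 14.46]
χ² = (14−18.08)²/18.08 + (21−14.46)²/14.46 + (12−14.46)²/14.46 = 4.2947
df = 2
p-value (upper-tail) = 0.11679
At α=0.1: p ≥ α → fail to reject H₀

reject H₀: no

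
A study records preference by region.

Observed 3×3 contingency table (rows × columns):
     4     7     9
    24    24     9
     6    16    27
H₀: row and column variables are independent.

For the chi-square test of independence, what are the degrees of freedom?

degrees of freedom = 4

df = (r−1)(c−1) = (3−1)·(3−1) = 4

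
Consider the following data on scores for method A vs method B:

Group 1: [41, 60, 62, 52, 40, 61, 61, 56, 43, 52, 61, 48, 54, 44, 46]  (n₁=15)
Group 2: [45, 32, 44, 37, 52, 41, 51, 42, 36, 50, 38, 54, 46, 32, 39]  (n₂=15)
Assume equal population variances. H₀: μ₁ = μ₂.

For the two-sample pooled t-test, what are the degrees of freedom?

df = n₁ + n₂ − 2 = 15 + 15 − 2 = 28

degrees of freedom = 28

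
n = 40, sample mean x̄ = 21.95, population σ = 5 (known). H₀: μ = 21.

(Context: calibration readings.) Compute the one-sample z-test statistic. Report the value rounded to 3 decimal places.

test statistic = 1.202

SE = σ/√n = 5/√40 = 0.7906
z = (x̄−μ₀)/SE = (21.95−21)/0.7906 = 1.2017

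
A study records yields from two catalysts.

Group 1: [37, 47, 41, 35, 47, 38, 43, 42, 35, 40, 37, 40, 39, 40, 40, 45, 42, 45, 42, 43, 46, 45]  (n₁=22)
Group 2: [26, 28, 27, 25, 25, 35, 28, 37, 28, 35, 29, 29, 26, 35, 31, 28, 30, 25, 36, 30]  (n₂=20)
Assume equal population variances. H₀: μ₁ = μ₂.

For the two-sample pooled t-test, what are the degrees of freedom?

df = n₁ + n₂ − 2 = 22 + 20 − 2 = 40

degrees of freedom = 40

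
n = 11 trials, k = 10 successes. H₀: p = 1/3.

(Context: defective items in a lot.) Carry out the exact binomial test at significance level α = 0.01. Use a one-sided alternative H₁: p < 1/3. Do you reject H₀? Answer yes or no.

reject H₀: no

Exact binomial: n=11, k=10, p₀=1/3=0.3333
P(X≤10) from Σ C(n,i)·p₀^i·(1−p₀)^(n−i)
p-value (one-sided, H₁ less) = 0.99999
At α=0.01: p ≥ α → fail to reject H₀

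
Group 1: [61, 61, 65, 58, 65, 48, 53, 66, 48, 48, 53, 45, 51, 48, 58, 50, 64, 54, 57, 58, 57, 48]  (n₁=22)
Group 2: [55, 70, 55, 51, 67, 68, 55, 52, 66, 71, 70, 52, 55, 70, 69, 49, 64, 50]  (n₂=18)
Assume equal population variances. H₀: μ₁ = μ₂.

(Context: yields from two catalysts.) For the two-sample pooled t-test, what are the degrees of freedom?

df = n₁ + n₂ − 2 = 22 + 18 − 2 = 38

degrees of freedom = 38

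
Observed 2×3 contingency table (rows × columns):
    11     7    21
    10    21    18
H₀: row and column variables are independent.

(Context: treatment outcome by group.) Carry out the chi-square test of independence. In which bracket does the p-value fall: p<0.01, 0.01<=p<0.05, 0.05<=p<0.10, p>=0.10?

Row totals [39, 49], col totals [21, 28, 39], n=88
χ² = (11−9.31)²/9.31 + (7−12.41)²/12.41 + (21−17.28)²/17.28 + (10−11.69)²/11.69 + (21−15.59)²/15.59 + (18−21.72)²/21.72 = 6.2224
df = 2
p-value (upper-tail) = 0.04455
→ bracket: 0.01<=p<0.05

p-value bracket: 0.01<=p<0.05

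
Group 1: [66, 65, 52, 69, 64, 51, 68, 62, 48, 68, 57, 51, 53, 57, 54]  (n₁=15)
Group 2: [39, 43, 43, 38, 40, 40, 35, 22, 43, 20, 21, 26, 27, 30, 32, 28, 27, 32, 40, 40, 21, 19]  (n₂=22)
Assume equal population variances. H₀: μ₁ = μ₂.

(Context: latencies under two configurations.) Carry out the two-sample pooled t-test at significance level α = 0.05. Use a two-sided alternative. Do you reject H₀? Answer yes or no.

reject H₀: yes

x̄₁=59.000, s₁=7.309, n₁=15
x̄₂=32.091, s₂=8.377, n₂=22
s_p² = [14·7.309² + 21·8.377²]/35 = 63.4805
SE = √(s_p²·(1/15+1/22)) = 2.6679
t = (59.000−32.091)/2.6679 = 10.0864
df = 35
p-value (two-sided) = 0.00000
At α=0.05: p < α → reject H₀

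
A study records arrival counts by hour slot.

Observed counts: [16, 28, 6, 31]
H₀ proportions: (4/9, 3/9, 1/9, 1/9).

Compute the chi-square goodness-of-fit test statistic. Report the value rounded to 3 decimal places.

n = 81; E_i = n·p_i = [36.00, 27.00, 9.00, 9.00]
χ² = (16−36.00)²/36.00 + (28−27.00)²/27.00 + (6−9.00)²/9.00 + (31−9.00)²/9.00 = 65.9259
df = 3

test statistic = 65.926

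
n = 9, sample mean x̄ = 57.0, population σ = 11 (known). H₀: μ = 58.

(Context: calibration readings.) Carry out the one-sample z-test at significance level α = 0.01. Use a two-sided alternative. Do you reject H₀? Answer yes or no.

SE = σ/√n = 11/√9 = 3.6667
z = (x̄−μ₀)/SE = (57.0−58)/3.6667 = -0.2727
p-value (two-sided) = 0.78506
At α=0.01: p ≥ α → fail to reject H₀

reject H₀: no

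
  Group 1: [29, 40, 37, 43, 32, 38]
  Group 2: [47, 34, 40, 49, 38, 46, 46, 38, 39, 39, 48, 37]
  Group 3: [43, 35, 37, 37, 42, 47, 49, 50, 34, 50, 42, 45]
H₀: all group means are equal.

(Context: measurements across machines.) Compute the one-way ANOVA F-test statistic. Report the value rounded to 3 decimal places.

test statistic = 2.710

Group means [36.50, 41.75, 42.58], grand mean 41.033
SSB = Σnᵢ(x̄ᵢ−x̄)² = 158.300; SSW = ΣΣ(x−x̄ᵢ)² = 788.667
MSB = 158.300/2 = 79.1500; MSW = 788.667/27 = 29.2099
F = MSB/MSW = 2.7097
df = (2, 27)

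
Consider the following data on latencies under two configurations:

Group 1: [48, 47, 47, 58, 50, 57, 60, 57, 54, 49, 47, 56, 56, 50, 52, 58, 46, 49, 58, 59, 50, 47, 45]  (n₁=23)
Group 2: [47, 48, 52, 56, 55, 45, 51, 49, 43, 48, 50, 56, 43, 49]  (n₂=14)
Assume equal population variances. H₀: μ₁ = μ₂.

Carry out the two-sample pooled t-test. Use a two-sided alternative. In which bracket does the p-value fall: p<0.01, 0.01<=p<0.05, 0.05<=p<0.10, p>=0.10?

x̄₁=52.174, s₁=4.942, n₁=23
x̄₂=49.429, s₂=4.292, n₂=14
s_p² = [22·4.942² + 13·4.292²]/35 = 22.1924
SE = √(s_p²·(1/23+1/14)) = 1.5969
t = (52.174−49.429)/1.5969 = 1.7192
df = 35
p-value (two-sided) = 0.09442
→ bracket: 0.05<=p<0.10

p-value bracket: 0.05<=p<0.10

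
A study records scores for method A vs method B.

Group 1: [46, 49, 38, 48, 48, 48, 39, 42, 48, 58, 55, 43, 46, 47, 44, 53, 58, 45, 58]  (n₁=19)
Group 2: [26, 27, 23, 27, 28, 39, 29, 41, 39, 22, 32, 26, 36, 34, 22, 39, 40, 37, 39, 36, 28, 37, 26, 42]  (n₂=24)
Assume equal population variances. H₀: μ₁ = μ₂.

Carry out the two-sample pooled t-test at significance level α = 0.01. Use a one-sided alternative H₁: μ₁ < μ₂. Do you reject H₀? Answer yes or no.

reject H₀: no

x̄₁=48.053, s₁=6.014, n₁=19
x̄₂=32.292, s₂=6.610, n₂=24
s_p² = [18·6.014² + 23·6.610²]/41 = 40.3879
SE = √(s_p²·(1/19+1/24)) = 1.9515
t = (48.053−32.292)/1.9515 = 8.0762
df = 41
p-value (one-sided, H₁ less) = 1.00000
At α=0.01: p ≥ α → fail to reject H₀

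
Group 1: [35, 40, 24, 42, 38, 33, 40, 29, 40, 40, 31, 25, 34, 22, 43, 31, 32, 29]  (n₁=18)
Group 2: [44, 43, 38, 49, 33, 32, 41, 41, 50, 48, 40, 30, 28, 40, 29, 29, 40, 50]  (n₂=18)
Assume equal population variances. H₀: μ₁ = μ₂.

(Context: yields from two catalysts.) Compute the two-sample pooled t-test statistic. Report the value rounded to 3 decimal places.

x̄₁=33.778, s₁=6.431, n₁=18
x̄₂=39.167, s₂=7.524, n₂=18
s_p² = [17·6.431² + 17·7.524²]/34 = 48.9886
SE = √(s_p²·(1/18+1/18)) = 2.3331
t = (33.778−39.167)/2.3331 = -2.3098
df = 34

test statistic = -2.310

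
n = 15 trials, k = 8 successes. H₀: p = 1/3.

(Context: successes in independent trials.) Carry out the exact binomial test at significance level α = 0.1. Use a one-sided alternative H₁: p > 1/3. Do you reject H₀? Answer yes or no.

Exact binomial: n=15, k=8, p₀=1/3=0.3333
P(X≥8) from Σ C(n,i)·p₀^i·(1−p₀)^(n−i)
p-value (one-sided, H₁ greater) = 0.08823
At α=0.1: p < α → reject H₀

reject H₀: yes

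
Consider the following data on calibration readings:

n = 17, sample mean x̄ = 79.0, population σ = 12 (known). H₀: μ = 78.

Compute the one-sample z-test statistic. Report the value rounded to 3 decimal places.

test statistic = 0.344

SE = σ/√n = 12/√17 = 2.9104
z = (x̄−μ₀)/SE = (79.0−78)/2.9104 = 0.3436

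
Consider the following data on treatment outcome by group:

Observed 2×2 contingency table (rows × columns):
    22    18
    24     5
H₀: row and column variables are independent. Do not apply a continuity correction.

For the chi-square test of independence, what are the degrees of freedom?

degrees of freedom = 1

df = (r−1)(c−1) = (2−1)·(2−1) = 1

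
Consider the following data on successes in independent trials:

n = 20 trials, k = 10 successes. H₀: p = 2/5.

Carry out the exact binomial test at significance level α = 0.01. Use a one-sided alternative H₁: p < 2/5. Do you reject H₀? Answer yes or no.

reject H₀: no

Exact binomial: n=20, k=10, p₀=2/5=0.4000
P(X≤10) from Σ C(n,i)·p₀^i·(1−p₀)^(n−i)
p-value (one-sided, H₁ less) = 0.87248
At α=0.01: p ≥ α → fail to reject H₀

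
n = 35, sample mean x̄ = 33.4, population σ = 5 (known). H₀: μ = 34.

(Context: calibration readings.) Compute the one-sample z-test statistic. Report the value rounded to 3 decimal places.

test statistic = -0.710

SE = σ/√n = 5/√35 = 0.8452
z = (x̄−μ₀)/SE = (33.4−34)/0.8452 = -0.7099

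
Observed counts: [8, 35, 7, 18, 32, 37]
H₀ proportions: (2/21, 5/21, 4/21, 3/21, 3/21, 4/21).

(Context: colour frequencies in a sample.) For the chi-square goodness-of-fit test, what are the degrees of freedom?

degrees of freedom = 5

df = k − 1 = 6 − 1 = 5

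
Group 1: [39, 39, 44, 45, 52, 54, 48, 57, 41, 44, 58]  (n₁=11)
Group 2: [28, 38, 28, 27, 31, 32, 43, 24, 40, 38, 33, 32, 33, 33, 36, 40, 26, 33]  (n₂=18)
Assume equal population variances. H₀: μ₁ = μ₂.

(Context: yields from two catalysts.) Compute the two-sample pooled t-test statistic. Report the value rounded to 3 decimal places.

test statistic = 6.272

x̄₁=47.364, s₁=6.932, n₁=11
x̄₂=33.056, s₂=5.308, n₂=18
s_p² = [10·6.932² + 17·5.308²]/27 = 35.5367
SE = √(s_p²·(1/11+1/18)) = 2.2814
t = (47.364−33.056)/2.2814 = 6.2716
df = 27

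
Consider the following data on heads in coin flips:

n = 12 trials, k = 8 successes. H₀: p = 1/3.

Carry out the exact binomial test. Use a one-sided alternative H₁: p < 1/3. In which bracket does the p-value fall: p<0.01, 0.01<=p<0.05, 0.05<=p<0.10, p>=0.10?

p-value bracket: p>=0.10

Exact binomial: n=12, k=8, p₀=1/3=0.3333
P(X≤8) from Σ C(n,i)·p₀^i·(1−p₀)^(n−i)
p-value (one-sided, H₁ less) = 0.99614
→ bracket: p>=0.10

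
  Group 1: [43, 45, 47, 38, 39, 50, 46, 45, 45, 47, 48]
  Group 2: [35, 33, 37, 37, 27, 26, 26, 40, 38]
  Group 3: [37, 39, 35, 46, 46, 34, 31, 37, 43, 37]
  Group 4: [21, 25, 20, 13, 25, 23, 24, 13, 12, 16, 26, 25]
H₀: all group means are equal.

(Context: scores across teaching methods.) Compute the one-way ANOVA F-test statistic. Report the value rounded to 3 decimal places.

Group means [44.82, 33.22, 38.50, 20.25], grand mean 33.810
SSB = Σnᵢ(x̄ᵢ−x̄)² = 3762.534; SSW = ΣΣ(x−x̄ᵢ)² = 917.942
MSB = 3762.534/3 = 1254.1781; MSW = 917.942/38 = 24.1564
F = MSB/MSW = 51.9192
df = (3, 38)

test statistic = 51.919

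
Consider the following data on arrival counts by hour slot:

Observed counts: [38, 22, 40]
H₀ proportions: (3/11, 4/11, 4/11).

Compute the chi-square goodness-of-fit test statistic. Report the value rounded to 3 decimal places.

test statistic = 10.257

n = 100; E_i = n·p_i = [27.27, 36.36, 36.36]
χ² = (38−27.27)²/27.27 + (22−36.36)²/36.36 + (40−36.36)²/36.36 = 10.2567
df = 2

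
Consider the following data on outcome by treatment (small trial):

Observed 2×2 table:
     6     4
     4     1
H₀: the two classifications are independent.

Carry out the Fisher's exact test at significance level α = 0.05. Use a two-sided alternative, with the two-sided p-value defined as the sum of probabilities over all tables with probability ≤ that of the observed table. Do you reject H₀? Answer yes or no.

reject H₀: no

Margins: r₁=10, r₂=5, c₁=10, c₂=5, n=15
p_obs = C(10,6)·C(5,4)/C(15,10); sum pmf over tables with pmf ≤ p_obs
p-value (two-sided) = 0.60040
At α=0.05: p ≥ α → fail to reject H₀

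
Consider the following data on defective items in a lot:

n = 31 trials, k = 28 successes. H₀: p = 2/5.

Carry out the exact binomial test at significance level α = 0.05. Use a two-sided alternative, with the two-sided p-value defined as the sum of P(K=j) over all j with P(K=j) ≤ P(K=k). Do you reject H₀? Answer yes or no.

Exact binomial: n=31, k=28, p₀=2/5=0.4000
P(X=j) = C(n,j)·p₀^j·(1−p₀)^(n−j); p = Σ P(X=j) over j with P(X=j) ≤ P(X=28)
p-value (two-sided) = 0.00000
At α=0.05: p < α → reject H₀

reject H₀: yes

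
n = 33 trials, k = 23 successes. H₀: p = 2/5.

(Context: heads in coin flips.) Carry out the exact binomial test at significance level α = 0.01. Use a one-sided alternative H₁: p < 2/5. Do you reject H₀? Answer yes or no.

reject H₀: no

Exact binomial: n=33, k=23, p₀=2/5=0.4000
P(X≤23) from Σ C(n,i)·p₀^i·(1−p₀)^(n−i)
p-value (one-sided, H₁ less) = 0.99986
At α=0.01: p ≥ α → fail to reject H₀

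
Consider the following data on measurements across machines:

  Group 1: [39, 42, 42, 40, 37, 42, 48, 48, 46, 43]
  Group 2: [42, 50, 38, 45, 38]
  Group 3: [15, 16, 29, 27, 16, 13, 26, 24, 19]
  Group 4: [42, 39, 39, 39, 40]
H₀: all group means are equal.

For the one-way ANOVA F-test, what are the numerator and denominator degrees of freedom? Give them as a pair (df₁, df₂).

degrees of freedom = [3, 25]

k = 4 groups, N = 29 total
df = (k−1, N−k) = (4−1, 29−4) = (3, 25)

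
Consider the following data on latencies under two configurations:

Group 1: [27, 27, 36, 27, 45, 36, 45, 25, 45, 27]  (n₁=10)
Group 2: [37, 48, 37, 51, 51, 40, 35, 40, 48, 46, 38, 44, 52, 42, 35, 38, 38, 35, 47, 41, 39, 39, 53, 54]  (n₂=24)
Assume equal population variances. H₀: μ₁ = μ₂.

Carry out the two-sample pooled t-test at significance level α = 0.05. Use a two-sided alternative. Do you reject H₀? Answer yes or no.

x̄₁=34.000, s₁=8.485, n₁=10
x̄₂=42.833, s₂=6.253, n₂=24
s_p² = [9·8.485² + 23·6.253²]/32 = 48.3542
SE = √(s_p²·(1/10+1/24)) = 2.6173
t = (34.000−42.833)/2.6173 = -3.3750
df = 32
p-value (two-sided) = 0.00195
At α=0.05: p < α → reject H₀

reject H₀: yes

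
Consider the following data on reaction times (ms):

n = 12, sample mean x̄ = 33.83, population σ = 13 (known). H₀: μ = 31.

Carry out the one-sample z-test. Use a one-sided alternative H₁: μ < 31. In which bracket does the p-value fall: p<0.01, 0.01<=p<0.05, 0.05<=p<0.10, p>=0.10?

SE = σ/√n = 13/√12 = 3.7528
z = (x̄−μ₀)/SE = (33.83−31)/3.7528 = 0.7541
p-value (one-sided, H₁ less) = 0.77461
→ bracket: p>=0.10

p-value bracket: p>=0.10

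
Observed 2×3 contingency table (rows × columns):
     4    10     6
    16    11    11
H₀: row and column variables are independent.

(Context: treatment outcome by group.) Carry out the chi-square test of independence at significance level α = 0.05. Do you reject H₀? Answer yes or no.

Row totals [20, 38], col totals [20, 21, 17], n=58
χ² = (4−6.90)²/6.90 + (10−7.24)²/7.24 + (6−5.86)²/5.86 + (16−13.10)²/13.10 + (11−13.76)²/13.76 + (11−11.14)²/11.14 = 3.4658
df = 2
p-value (upper-tail) = 0.17677
At α=0.05: p ≥ α → fail to reject H₀

reject H₀: no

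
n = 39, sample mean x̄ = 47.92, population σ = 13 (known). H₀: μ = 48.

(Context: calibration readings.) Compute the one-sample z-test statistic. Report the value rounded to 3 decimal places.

test statistic = -0.038

SE = σ/√n = 13/√39 = 2.0817
z = (x̄−μ₀)/SE = (47.92−48)/2.0817 = -0.0384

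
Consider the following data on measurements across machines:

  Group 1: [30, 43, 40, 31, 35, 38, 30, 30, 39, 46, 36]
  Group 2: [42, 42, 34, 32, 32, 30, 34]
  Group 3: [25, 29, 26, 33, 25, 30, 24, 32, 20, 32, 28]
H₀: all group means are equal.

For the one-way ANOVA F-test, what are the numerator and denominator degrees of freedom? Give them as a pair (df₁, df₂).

k = 3 groups, N = 29 total
df = (k−1, N−k) = (3−1, 29−3) = (2, 26)

degrees of freedom = [2, 26]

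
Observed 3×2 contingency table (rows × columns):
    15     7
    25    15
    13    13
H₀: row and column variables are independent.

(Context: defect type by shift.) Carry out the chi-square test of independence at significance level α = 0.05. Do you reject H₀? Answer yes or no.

Row totals [22, 40, 26], col totals [53, 35], n=88
χ² = (15−13.25)²/13.25 + (7−8.75)²/8.75 + (25−24.09)²/24.09 + (15−15.91)²/15.91 + (13−15.66)²/15.66 + (13−10.34)²/10.34 = 1.8027
df = 2
p-value (upper-tail) = 0.40602
At α=0.05: p ≥ α → fail to reject H₀

reject H₀: no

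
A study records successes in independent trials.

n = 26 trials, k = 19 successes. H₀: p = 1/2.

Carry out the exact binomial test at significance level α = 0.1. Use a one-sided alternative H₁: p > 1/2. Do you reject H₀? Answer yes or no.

reject H₀: yes

Exact binomial: n=26, k=19, p₀=1/2=0.5000
P(X≥19) from Σ C(n,i)·p₀^i·(1−p₀)^(n−i)
p-value (one-sided, H₁ greater) = 0.01448
At α=0.1: p < α → reject H₀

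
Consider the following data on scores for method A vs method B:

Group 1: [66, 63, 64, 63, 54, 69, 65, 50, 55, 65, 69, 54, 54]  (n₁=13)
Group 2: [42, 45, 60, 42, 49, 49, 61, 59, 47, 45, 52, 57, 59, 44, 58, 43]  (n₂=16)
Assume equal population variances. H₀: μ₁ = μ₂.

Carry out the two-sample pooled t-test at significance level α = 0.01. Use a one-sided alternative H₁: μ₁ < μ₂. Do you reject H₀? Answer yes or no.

x̄₁=60.846, s₁=6.492, n₁=13
x̄₂=50.750, s₂=7.141, n₂=16
s_p² = [12·6.492² + 15·7.141²]/27 = 47.0627
SE = √(s_p²·(1/13+1/16)) = 2.5616
t = (60.846−50.750)/2.5616 = 3.9414
df = 27
p-value (one-sided, H₁ less) = 0.99974
At α=0.01: p ≥ α → fail to reject H₀

reject H₀: no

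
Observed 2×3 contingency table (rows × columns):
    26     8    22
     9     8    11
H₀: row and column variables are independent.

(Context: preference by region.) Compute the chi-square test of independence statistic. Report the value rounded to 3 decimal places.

test statistic = 2.914

Row totals [56, 28], col totals [35, 16, 33], n=84
χ² = (26−23.33)²/23.33 + (8−10.67)²/10.67 + (22−22.00)²/22.00 + (9−11.67)²/11.67 + (8−5.33)²/5.33 + (11−11.00)²/11.00 = 2.9143
df = 2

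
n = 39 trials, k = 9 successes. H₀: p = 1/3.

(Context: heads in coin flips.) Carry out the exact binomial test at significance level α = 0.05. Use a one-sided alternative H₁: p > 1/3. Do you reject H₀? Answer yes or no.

Exact binomial: n=39, k=9, p₀=1/3=0.3333
P(X≥9) from Σ C(n,i)·p₀^i·(1−p₀)^(n−i)
p-value (one-sided, H₁ greater) = 0.94086
At α=0.05: p ≥ α → fail to reject H₀

reject H₀: no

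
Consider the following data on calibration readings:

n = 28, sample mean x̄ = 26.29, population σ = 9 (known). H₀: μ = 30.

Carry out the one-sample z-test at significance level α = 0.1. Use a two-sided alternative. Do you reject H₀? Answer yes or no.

reject H₀: yes

SE = σ/√n = 9/√28 = 1.7008
z = (x̄−μ₀)/SE = (26.29−30)/1.7008 = -2.1813
p-value (two-sided) = 0.02916
At α=0.1: p < α → reject H₀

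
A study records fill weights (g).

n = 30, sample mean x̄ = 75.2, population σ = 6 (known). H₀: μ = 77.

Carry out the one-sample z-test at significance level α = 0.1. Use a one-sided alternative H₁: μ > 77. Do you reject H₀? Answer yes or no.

reject H₀: no

SE = σ/√n = 6/√30 = 1.0954
z = (x̄−μ₀)/SE = (75.2−77)/1.0954 = -1.6432
p-value (one-sided, H₁ greater) = 0.94983
At α=0.1: p ≥ α → fail to reject H₀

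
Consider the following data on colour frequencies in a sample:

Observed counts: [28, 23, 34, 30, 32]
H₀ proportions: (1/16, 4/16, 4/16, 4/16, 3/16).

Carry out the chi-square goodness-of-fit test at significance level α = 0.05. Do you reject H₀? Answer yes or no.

reject H₀: yes

n = 147; E_i = n·p_i = [9.19, 36.75, 36.75, 36.75, 27.56]
χ² = (28−9.19)²/9.19 + (23−36.75)²/36.75 + (34−36.75)²/36.75 + (30−36.75)²/36.75 + (32−27.56)²/27.56 = 45.8254
df = 4
p-value (upper-tail) = 0.00000
At α=0.05: p < α → reject H₀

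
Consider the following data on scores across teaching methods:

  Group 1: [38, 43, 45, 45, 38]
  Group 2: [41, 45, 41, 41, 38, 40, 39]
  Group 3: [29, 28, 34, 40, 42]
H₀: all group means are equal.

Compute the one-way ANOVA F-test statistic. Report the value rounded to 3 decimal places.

Group means [41.80, 40.71, 34.60], grand mean 39.235
SSB = Σnᵢ(x̄ᵢ−x̄)² = 155.630; SSW = ΣΣ(x−x̄ᵢ)² = 239.429
MSB = 155.630/2 = 77.8151; MSW = 239.429/14 = 17.1020
F = MSB/MSW = 4.5500
df = (2, 14)

test statistic = 4.550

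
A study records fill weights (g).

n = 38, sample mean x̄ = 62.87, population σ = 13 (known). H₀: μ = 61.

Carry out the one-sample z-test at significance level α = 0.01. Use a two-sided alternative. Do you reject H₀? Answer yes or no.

reject H₀: no

SE = σ/√n = 13/√38 = 2.1089
z = (x̄−μ₀)/SE = (62.87−61)/2.1089 = 0.8867
p-value (two-sided) = 0.37523
At α=0.01: p ≥ α → fail to reject H₀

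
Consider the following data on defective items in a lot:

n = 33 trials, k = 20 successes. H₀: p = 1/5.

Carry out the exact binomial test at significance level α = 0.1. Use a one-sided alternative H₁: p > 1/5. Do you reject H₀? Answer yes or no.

Exact binomial: n=33, k=20, p₀=1/5=0.2000
P(X≥20) from Σ C(n,i)·p₀^i·(1−p₀)^(n−i)
p-value (one-sided, H₁ greater) = 0.00000
At α=0.1: p < α → reject H₀

reject H₀: yes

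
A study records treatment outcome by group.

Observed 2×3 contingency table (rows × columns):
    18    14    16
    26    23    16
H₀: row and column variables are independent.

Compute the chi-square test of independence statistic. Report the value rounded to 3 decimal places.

Row totals [48, 65], col totals [44, 37, 32], n=113
χ² = (18−18.69)²/18.69 + (14−15.72)²/15.72 + (16−13.59)²/13.59 + (26−25.31)²/25.31 + (23−21.28)²/21.28 + (16−18.41)²/18.41 = 1.1114
df = 2

test statistic = 1.111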